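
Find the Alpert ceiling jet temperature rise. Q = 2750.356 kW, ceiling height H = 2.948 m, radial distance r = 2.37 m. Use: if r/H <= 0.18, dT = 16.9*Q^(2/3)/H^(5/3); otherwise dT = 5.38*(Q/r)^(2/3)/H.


r/H = 2.37 / 2.948 = 0.80393
r/H > 0.18, so dT = 5.38*(Q/r)^(2/3)/H
Q/r = 1160.5
(Q/r)^(2/3) = 110.43
dT = 5.38 * 110.43 / 2.948 = 201.53 K

201.53 K


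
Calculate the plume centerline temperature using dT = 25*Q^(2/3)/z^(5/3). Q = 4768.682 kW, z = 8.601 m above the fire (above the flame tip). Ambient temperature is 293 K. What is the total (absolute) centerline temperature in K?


Q^(2/3) = 283.31
z^(5/3) = 36.106
dT = 25 * 283.31 / 36.106 = 196.17 K
T = 293 + 196.17 = 489.17 K

489.17 K


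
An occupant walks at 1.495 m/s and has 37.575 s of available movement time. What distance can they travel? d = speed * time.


d = 1.495 * 37.575 = 56.175 m

56.175 m


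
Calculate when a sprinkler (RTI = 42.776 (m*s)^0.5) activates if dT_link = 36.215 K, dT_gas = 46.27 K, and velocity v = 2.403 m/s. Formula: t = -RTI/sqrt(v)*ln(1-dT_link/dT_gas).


dT_link/dT_gas = 0.78269
ln(1 - 0.78269) = -1.5264
t = -42.776 / sqrt(2.403) * -1.5264 = 42.121 s

42.121 s


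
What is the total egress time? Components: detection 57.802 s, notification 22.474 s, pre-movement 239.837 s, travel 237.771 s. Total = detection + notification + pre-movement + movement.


Total = 57.802 + 22.474 + 239.837 + 237.771 = 557.884 s

557.884 s


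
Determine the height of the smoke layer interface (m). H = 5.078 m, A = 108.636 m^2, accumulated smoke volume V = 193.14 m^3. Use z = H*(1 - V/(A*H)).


V/(A*H) = 0.35011
1 - 0.35011 = 0.64989
z = 5.078 * 0.64989 = 3.3001 m

3.3001 m


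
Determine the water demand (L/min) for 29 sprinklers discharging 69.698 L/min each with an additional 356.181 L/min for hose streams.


Sprinkler demand = 29 * 69.698 = 2021.242 L/min
Total = 2021.242 + 356.181 = 2377.423 L/min

2377.423 L/min


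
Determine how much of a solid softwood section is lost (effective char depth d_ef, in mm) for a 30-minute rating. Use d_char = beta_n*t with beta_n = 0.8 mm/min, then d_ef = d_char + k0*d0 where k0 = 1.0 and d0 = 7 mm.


d_char = 0.8 * 30 = 24 mm
d_ef = 24 + 1.0*7 = 31 mm

31 mm


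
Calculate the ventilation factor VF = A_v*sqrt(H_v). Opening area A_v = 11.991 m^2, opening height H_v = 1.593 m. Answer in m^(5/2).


sqrt(H_v) = 1.2621
VF = 11.991 * 1.2621 = 15.134 m^(5/2)

15.134 m^(5/2)


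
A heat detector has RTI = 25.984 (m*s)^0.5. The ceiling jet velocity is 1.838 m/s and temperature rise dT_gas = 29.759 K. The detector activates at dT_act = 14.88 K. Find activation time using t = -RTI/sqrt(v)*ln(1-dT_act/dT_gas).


dT_act/dT_gas = 0.50002
ln(1 - 0.50002) = -0.69318
t = -25.984 / sqrt(1.838) * -0.69318 = 13.286 s

13.286 s


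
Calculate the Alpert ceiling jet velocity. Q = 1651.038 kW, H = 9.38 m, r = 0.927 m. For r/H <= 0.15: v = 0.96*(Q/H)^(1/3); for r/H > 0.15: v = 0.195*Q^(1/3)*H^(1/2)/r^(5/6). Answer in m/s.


r/H = 0.927 / 9.38 = 0.098827
r/H <= 0.15, so v = 0.96*(Q/H)^(1/3)
Q/H = 176.02
(Q/H)^(1/3) = 5.6043
v = 0.96 * 5.6043 = 5.3801 m/s

5.3801 m/s


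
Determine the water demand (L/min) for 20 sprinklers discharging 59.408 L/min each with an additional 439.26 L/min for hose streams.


Sprinkler demand = 20 * 59.408 = 1188.16 L/min
Total = 1188.16 + 439.26 = 1627.42 L/min

1627.42 L/min


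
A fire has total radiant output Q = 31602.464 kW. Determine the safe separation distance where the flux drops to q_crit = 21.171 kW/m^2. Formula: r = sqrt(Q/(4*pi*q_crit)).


4*pi*q_crit = 266.04
Q/(4*pi*q_crit) = 118.79
r = sqrt(118.79) = 10.899 m

10.899 m


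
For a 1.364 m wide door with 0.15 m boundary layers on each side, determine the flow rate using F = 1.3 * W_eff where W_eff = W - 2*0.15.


W_eff = 1.364 - 0.30 = 1.064 m
F = 1.3 * 1.064 = 1.3832 persons/s

1.3832 persons/s


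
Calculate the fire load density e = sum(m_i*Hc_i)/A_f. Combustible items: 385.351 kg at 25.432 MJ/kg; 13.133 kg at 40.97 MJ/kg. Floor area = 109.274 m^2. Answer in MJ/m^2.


Total energy = 385.351*25.432 + 13.133*40.97
= 9800.247 + 538.0590
= 10338.31 MJ
e = 10338.31 / 109.274 = 94.609 MJ/m^2

94.609 MJ/m^2


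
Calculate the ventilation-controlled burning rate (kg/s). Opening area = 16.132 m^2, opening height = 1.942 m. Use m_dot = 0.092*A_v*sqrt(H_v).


sqrt(H_v) = 1.3936
m_dot = 0.092 * 16.132 * 1.3936 = 2.0682 kg/s

2.0682 kg/s


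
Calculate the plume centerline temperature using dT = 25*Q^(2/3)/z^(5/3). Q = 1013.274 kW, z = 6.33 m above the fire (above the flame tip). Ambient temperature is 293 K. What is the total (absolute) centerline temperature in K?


Q^(2/3) = 100.88
z^(5/3) = 21.661
dT = 25 * 100.88 / 21.661 = 116.44 K
T = 293 + 116.44 = 409.44 K

409.44 K


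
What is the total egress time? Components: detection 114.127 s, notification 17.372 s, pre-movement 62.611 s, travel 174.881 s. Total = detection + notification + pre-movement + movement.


Total = 114.127 + 17.372 + 62.611 + 174.881 = 368.991 s

368.991 s


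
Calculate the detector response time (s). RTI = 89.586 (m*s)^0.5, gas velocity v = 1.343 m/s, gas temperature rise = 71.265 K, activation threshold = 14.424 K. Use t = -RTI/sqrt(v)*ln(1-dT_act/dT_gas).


dT_act/dT_gas = 0.20240
ln(1 - 0.20240) = -0.22615
t = -89.586 / sqrt(1.343) * -0.22615 = 17.482 s

17.482 s


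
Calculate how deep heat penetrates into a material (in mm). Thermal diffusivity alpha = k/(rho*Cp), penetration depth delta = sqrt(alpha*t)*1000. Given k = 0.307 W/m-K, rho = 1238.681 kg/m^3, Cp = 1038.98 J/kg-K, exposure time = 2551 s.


alpha = 0.307 / (1238.681 * 1038.98) = 2.3855e-07 m^2/s
alpha * t = 0.00060853
delta = sqrt(0.00060853) * 1000 = 24.668 mm

24.668 mm


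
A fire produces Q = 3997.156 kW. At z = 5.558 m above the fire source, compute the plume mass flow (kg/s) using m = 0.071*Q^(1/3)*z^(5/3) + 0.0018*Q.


Q^(1/3) = 15.870
z^(5/3) = 17.439
First term = 0.071 * 15.870 * 17.439 = 19.650
Second term = 0.0018 * 3997.156 = 7.1949
m = 26.845 kg/s

26.845 kg/s


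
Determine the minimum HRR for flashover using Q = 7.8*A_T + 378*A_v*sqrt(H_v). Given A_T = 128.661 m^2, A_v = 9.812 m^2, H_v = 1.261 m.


7.8*A_T = 1003.6
sqrt(H_v) = 1.1229
378*A_v*sqrt(H_v) = 4164.9
Q = 1003.6 + 4164.9 = 5168.5 kW

5168.5 kW


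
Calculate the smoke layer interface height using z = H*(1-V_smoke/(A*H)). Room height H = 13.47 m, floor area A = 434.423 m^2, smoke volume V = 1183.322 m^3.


V/(A*H) = 0.20222
1 - 0.20222 = 0.79778
z = 13.47 * 0.79778 = 10.746 m

10.746 m


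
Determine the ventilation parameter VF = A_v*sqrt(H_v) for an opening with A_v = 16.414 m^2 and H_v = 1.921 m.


sqrt(H_v) = 1.3860
VF = 16.414 * 1.3860 = 22.750 m^(5/2)

22.750 m^(5/2)


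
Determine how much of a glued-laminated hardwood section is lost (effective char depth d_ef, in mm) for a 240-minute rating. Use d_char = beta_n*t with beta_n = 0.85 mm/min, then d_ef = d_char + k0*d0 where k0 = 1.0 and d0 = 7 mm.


d_char = 0.85 * 240 = 204 mm
d_ef = 204 + 1.0*7 = 211 mm

211 mm


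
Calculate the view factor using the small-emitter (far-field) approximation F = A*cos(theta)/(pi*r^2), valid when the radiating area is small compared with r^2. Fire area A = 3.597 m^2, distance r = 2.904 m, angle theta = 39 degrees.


cos(39 deg) = 0.77715
pi*r^2 = 26.494
F = 3.597 * 0.77715 / 26.494 = 0.10551

0.10551


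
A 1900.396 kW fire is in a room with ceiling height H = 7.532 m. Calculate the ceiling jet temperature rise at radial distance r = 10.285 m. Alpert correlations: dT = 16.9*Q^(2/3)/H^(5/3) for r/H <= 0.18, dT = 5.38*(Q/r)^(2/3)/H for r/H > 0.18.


r/H = 10.285 / 7.532 = 1.3655
r/H > 0.18, so dT = 5.38*(Q/r)^(2/3)/H
Q/r = 184.77
(Q/r)^(2/3) = 32.441
dT = 5.38 * 32.441 / 7.532 = 23.172 K

23.172 K


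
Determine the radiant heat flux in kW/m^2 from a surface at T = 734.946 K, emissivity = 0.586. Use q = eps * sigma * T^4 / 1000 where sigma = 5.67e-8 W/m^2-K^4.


T^4 = 2.9176e+11
q = 0.586 * 5.67e-8 * 2.9176e+11 / 1000 = 9.6940 kW/m^2

9.6940 kW/m^2


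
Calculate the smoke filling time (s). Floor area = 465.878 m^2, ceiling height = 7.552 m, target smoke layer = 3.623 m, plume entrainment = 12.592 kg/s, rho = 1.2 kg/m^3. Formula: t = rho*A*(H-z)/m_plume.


H - z = 3.929 m
t = 1.2 * 465.878 * 3.929 / 12.592 = 174.44 s

174.44 s


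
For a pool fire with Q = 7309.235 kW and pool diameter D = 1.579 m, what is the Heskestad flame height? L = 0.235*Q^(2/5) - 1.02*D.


Q^(2/5) = 35.120
0.235 * Q^(2/5) = 8.2531
1.02 * D = 1.6106
L = 6.6425 m

6.6425 m


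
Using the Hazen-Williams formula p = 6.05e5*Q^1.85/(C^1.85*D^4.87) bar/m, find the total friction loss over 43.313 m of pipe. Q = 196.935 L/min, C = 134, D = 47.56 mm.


Q^1.85 = 17559
C^1.85 = 8612.8
D^4.87 = 1.4729e+08
p/m = 0.0083742 bar/m
p_total = 0.0083742 * 43.313 = 0.36271 bar

0.36271 bar


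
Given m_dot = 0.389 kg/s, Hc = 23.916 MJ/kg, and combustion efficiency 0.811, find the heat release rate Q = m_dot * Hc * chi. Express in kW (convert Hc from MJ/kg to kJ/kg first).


Hc = 23.916 MJ/kg = 23.916 * 1000 kJ/kg = 23916 kJ/kg
Q = 0.389 kg/s * 23916 kJ/kg * 0.811 = 7545.0 kW

7545.0 kW


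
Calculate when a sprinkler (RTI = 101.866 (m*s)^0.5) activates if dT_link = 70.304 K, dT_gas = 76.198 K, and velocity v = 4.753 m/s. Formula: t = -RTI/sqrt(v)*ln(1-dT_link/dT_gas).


dT_link/dT_gas = 0.92265
ln(1 - 0.92265) = -2.5594
t = -101.866 / sqrt(4.753) * -2.5594 = 119.59 s

119.59 s


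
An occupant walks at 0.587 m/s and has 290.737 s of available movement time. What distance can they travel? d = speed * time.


d = 0.587 * 290.737 = 170.66 m

170.66 m


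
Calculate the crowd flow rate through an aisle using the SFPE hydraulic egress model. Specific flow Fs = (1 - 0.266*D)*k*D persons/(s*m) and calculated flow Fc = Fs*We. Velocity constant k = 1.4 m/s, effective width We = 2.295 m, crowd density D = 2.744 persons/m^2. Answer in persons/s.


1 - 0.266*D = 1 - 0.266*2.744 = 0.27010
Fs = 0.27010 * 1.4 * 2.744 = 1.0376 persons/(s*m)
Fc = 1.0376 * 2.295 = 2.3813 persons/s

2.3813 persons/s


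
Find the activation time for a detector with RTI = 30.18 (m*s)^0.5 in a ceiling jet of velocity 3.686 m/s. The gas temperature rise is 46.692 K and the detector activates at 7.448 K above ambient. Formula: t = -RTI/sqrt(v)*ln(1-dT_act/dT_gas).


dT_act/dT_gas = 0.15951
ln(1 - 0.15951) = -0.17377
t = -30.18 / sqrt(3.686) * -0.17377 = 2.7317 s

2.7317 s


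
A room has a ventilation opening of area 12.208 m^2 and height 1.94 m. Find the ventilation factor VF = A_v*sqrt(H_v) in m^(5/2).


sqrt(H_v) = 1.3928
VF = 12.208 * 1.3928 = 17.004 m^(5/2)

17.004 m^(5/2)


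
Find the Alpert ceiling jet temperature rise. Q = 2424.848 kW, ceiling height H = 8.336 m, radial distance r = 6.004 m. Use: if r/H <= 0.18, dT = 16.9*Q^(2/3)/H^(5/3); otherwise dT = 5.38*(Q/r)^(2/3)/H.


r/H = 6.004 / 8.336 = 0.72025
r/H > 0.18, so dT = 5.38*(Q/r)^(2/3)/H
Q/r = 403.87
(Q/r)^(2/3) = 54.638
dT = 5.38 * 54.638 / 8.336 = 35.263 K

35.263 K


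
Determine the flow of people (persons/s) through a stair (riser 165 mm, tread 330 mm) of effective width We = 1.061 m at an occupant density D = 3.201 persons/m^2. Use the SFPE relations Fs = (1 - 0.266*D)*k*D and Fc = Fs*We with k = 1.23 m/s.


1 - 0.266*D = 1 - 0.266*3.201 = 0.14853
Fs = 0.14853 * 1.23 * 3.201 = 0.58481 persons/(s*m)
Fc = 0.58481 * 1.061 = 0.62049 persons/s

0.62049 persons/s


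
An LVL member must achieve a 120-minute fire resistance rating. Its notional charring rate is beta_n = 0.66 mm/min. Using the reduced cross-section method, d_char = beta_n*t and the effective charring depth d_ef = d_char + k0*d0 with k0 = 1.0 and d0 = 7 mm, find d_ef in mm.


d_char = 0.66 * 120 = 79.2 mm
d_ef = 79.2 + 1.0*7 = 86.2 mm

86.2 mm


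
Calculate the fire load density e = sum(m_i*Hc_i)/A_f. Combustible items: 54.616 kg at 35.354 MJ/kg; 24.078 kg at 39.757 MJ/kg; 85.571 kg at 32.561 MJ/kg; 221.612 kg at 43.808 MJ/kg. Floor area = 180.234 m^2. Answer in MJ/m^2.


Total energy = 54.616*35.354 + 24.078*39.757 + 85.571*32.561 + 221.612*43.808
= 1930.894 + 957.2690 + 2786.277 + 9708.378
= 15382.82 MJ
e = 15382.82 / 180.234 = 85.349 MJ/m^2

85.349 MJ/m^2


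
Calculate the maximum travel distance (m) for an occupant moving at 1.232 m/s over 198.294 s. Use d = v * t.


d = 1.232 * 198.294 = 244.30 m

244.30 m


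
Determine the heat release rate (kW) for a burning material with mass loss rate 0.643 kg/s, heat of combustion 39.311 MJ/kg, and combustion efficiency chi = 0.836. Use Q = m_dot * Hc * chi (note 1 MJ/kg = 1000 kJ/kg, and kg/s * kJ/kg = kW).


Hc = 39.311 MJ/kg = 39.311 * 1000 kJ/kg = 39311 kJ/kg
Q = 0.643 kg/s * 39311 kJ/kg * 0.836 = 21132 kW

21132 kW


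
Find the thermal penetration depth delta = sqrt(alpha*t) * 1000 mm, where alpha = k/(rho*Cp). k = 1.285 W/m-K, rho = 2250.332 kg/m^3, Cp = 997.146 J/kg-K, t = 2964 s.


alpha = 1.285 / (2250.332 * 997.146) = 5.7266e-07 m^2/s
alpha * t = 0.0016974
delta = sqrt(0.0016974) * 1000 = 41.199 mm

41.199 mm


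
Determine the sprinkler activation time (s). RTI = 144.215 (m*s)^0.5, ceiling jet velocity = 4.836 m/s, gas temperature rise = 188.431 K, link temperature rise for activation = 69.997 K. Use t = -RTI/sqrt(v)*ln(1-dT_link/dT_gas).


dT_link/dT_gas = 0.37147
ln(1 - 0.37147) = -0.46438
t = -144.215 / sqrt(4.836) * -0.46438 = 30.453 s

30.453 s


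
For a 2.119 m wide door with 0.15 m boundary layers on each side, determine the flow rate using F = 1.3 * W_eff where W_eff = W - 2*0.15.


W_eff = 2.119 - 0.30 = 1.819 m
F = 1.3 * 1.819 = 2.3647 persons/s

2.3647 persons/s


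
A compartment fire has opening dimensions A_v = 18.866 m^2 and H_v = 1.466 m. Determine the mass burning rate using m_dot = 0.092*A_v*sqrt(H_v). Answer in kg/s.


sqrt(H_v) = 1.2108
m_dot = 0.092 * 18.866 * 1.2108 = 2.1015 kg/s

2.1015 kg/s


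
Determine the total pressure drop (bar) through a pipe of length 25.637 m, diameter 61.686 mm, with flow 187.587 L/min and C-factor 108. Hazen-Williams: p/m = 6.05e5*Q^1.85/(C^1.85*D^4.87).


Q^1.85 = 16048
C^1.85 = 5778.8
D^4.87 = 5.2265e+08
p/m = 0.0032147 bar/m
p_total = 0.0032147 * 25.637 = 0.082415 bar

0.082415 bar


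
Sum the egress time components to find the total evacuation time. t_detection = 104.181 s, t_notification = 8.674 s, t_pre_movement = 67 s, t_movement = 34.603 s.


Total = 104.181 + 8.674 + 67 + 34.603 = 214.458 s

214.458 s


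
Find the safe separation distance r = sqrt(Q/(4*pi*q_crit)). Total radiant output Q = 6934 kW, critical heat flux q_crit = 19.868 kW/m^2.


4*pi*q_crit = 249.67
Q/(4*pi*q_crit) = 27.773
r = sqrt(27.773) = 5.2700 m

5.2700 m


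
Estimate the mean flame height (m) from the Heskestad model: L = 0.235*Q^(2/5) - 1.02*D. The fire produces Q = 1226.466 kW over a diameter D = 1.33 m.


Q^(2/5) = 17.197
0.235 * Q^(2/5) = 4.0414
1.02 * D = 1.3566
L = 2.6848 m

2.6848 m


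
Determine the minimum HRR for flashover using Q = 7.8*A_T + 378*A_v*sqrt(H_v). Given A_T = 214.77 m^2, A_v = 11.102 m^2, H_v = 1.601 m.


7.8*A_T = 1675.206
sqrt(H_v) = 1.2653
378*A_v*sqrt(H_v) = 5309.9
Q = 1675.206 + 5309.9 = 6985.1 kW

6985.1 kW


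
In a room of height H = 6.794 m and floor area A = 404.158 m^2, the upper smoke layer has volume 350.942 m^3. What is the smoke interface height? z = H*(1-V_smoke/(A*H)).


V/(A*H) = 0.12781
1 - 0.12781 = 0.87219
z = 6.794 * 0.87219 = 5.9257 m

5.9257 m


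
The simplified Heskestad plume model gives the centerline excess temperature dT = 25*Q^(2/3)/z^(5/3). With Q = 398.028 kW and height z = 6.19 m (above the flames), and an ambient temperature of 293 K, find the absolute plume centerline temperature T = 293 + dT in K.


Q^(2/3) = 54.110
z^(5/3) = 20.868
dT = 25 * 54.110 / 20.868 = 64.823 K
T = 293 + 64.823 = 357.82 K

357.82 K


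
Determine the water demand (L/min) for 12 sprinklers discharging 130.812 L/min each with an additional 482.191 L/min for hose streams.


Sprinkler demand = 12 * 130.812 = 1569.744 L/min
Total = 1569.744 + 482.191 = 2051.935 L/min

2051.935 L/min


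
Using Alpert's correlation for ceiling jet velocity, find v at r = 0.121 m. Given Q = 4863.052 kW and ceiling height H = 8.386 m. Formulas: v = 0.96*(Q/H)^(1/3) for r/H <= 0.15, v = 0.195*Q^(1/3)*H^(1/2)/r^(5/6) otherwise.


r/H = 0.121 / 8.386 = 0.014429
r/H <= 0.15, so v = 0.96*(Q/H)^(1/3)
Q/H = 579.90
(Q/H)^(1/3) = 8.3391
v = 0.96 * 8.3391 = 8.0055 m/s

8.0055 m/s


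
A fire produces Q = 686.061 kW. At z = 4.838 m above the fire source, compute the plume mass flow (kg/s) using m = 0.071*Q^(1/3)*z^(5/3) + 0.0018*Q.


Q^(1/3) = 8.8197
z^(5/3) = 13.839
First term = 0.071 * 8.8197 * 13.839 = 8.6661
Second term = 0.0018 * 686.061 = 1.2349
m = 9.9010 kg/s

9.9010 kg/s


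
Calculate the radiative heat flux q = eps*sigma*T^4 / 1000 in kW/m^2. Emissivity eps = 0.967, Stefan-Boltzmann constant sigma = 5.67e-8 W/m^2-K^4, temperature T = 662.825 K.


T^4 = 1.9302e+11
q = 0.967 * 5.67e-8 * 1.9302e+11 / 1000 = 10.583 kW/m^2

10.583 kW/m^2


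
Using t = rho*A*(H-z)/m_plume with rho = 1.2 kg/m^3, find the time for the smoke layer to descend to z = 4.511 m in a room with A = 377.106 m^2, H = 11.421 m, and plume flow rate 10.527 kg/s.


H - z = 6.91 m
t = 1.2 * 377.106 * 6.91 / 10.527 = 297.04 s

297.04 s


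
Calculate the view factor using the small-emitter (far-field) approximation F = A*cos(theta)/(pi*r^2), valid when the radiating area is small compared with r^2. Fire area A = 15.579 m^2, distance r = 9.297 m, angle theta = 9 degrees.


cos(9 deg) = 0.98769
pi*r^2 = 271.54
F = 15.579 * 0.98769 / 271.54 = 0.056666

0.056666


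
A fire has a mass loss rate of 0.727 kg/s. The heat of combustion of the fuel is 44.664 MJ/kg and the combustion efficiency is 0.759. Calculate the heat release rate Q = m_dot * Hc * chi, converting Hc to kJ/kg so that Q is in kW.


Hc = 44.664 MJ/kg = 44.664 * 1000 kJ/kg = 44664 kJ/kg
Q = 0.727 kg/s * 44664 kJ/kg * 0.759 = 24645 kW

24645 kW


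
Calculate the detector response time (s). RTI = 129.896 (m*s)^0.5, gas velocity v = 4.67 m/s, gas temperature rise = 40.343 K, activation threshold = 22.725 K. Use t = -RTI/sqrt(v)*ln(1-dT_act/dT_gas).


dT_act/dT_gas = 0.56329
ln(1 - 0.56329) = -0.82850
t = -129.896 / sqrt(4.67) * -0.82850 = 49.800 s

49.800 s


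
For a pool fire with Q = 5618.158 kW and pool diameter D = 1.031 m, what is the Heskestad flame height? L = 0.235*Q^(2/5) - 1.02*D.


Q^(2/5) = 31.611
0.235 * Q^(2/5) = 7.4286
1.02 * D = 1.0516
L = 6.3770 m

6.3770 m


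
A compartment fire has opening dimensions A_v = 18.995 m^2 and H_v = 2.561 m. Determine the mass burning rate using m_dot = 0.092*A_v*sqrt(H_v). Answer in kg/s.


sqrt(H_v) = 1.6003
m_dot = 0.092 * 18.995 * 1.6003 = 2.7966 kg/s

2.7966 kg/s


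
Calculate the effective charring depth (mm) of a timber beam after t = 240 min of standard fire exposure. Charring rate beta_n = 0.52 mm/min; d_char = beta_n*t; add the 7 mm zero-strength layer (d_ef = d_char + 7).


d_char = 0.52 * 240 = 124.8 mm
d_ef = 124.8 + 1.0*7 = 131.8 mm

131.8 mm


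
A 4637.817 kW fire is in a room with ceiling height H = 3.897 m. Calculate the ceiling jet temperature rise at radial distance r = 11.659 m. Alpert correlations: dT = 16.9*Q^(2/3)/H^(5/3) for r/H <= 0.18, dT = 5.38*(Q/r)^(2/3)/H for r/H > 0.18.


r/H = 11.659 / 3.897 = 2.9918
r/H > 0.18, so dT = 5.38*(Q/r)^(2/3)/H
Q/r = 397.79
(Q/r)^(2/3) = 54.088
dT = 5.38 * 54.088 / 3.897 = 74.671 K

74.671 K


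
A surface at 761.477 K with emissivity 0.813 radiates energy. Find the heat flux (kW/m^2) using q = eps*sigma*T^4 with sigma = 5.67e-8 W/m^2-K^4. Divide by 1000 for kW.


T^4 = 3.3622e+11
q = 0.813 * 5.67e-8 * 3.3622e+11 / 1000 = 15.499 kW/m^2

15.499 kW/m^2


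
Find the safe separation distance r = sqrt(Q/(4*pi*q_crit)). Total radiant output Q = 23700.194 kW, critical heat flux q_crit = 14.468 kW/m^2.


4*pi*q_crit = 181.81
Q/(4*pi*q_crit) = 130.36
r = sqrt(130.36) = 11.417 m

11.417 m


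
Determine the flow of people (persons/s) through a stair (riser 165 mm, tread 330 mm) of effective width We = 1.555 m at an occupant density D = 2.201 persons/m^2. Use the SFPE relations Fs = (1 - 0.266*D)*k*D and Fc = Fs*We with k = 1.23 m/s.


1 - 0.266*D = 1 - 0.266*2.201 = 0.41453
Fs = 0.41453 * 1.23 * 2.201 = 1.1222 persons/(s*m)
Fc = 1.1222 * 1.555 = 1.7451 persons/s

1.7451 persons/s


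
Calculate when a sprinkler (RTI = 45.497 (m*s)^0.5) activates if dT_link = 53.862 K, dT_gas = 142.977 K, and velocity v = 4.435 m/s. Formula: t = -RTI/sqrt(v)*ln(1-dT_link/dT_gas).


dT_link/dT_gas = 0.37672
ln(1 - 0.37672) = -0.47276
t = -45.497 / sqrt(4.435) * -0.47276 = 10.213 s

10.213 s


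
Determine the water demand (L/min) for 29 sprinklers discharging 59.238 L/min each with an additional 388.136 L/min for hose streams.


Sprinkler demand = 29 * 59.238 = 1717.902 L/min
Total = 1717.902 + 388.136 = 2106.038 L/min

2106.038 L/min


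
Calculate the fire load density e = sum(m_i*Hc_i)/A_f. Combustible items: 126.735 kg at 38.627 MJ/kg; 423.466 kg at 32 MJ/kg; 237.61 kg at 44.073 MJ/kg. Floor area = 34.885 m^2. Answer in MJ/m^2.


Total energy = 126.735*38.627 + 423.466*32 + 237.61*44.073
= 4895.393 + 13550.912 + 10472.19
= 28918.49 MJ
e = 28918.49 / 34.885 = 828.97 MJ/m^2

828.97 MJ/m^2


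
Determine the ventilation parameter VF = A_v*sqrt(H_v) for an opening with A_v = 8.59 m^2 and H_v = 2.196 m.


sqrt(H_v) = 1.4819
VF = 8.59 * 1.4819 = 12.729 m^(5/2)

12.729 m^(5/2)


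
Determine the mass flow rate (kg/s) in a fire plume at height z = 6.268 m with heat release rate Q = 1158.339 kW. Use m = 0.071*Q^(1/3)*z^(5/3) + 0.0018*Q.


Q^(1/3) = 10.502
z^(5/3) = 21.308
First term = 0.071 * 10.502 * 21.308 = 15.889
Second term = 0.0018 * 1158.339 = 2.0850
m = 17.974 kg/s

17.974 kg/s


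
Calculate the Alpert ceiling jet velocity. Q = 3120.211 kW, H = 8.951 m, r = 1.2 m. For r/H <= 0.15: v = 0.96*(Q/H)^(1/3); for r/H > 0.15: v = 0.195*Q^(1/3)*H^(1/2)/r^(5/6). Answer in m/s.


r/H = 1.2 / 8.951 = 0.13406
r/H <= 0.15, so v = 0.96*(Q/H)^(1/3)
Q/H = 348.59
(Q/H)^(1/3) = 7.0378
v = 0.96 * 7.0378 = 6.7563 m/s

6.7563 m/s


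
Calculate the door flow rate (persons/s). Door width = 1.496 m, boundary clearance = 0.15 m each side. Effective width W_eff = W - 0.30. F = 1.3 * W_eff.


W_eff = 1.496 - 0.30 = 1.196 m
F = 1.3 * 1.196 = 1.5548 persons/s

1.5548 persons/s


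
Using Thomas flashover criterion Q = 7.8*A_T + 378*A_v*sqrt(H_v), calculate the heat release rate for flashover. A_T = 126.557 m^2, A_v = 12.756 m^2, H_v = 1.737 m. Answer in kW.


7.8*A_T = 987.14
sqrt(H_v) = 1.3180
378*A_v*sqrt(H_v) = 6354.9
Q = 987.14 + 6354.9 = 7342.0 kW

7342.0 kW


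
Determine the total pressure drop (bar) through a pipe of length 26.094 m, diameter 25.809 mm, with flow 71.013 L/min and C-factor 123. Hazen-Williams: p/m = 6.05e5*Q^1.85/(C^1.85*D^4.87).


Q^1.85 = 2660.6
C^1.85 = 7350.6
D^4.87 = 7504567
p/m = 0.029180 bar/m
p_total = 0.029180 * 26.094 = 0.76141 bar

0.76141 bar


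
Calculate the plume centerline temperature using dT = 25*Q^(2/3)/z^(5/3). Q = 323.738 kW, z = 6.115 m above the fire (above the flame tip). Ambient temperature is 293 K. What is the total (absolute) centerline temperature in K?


Q^(2/3) = 47.148
z^(5/3) = 20.448
dT = 25 * 47.148 / 20.448 = 57.642 K
T = 293 + 57.642 = 350.64 K

350.64 K


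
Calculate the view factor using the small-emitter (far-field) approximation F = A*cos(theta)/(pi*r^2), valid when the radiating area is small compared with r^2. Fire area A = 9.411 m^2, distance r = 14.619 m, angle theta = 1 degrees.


cos(1 deg) = 0.99985
pi*r^2 = 671.41
F = 9.411 * 0.99985 / 671.41 = 0.014015

0.014015


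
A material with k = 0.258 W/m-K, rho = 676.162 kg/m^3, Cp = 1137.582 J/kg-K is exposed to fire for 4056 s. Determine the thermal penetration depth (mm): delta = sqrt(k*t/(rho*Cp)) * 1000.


alpha = 0.258 / (676.162 * 1137.582) = 3.3542e-07 m^2/s
alpha * t = 0.0013605
delta = sqrt(0.0013605) * 1000 = 36.884 mm

36.884 mm


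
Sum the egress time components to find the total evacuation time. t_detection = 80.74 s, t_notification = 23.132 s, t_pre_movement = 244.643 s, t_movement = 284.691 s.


Total = 80.74 + 23.132 + 244.643 + 284.691 = 633.206 s

633.206 s


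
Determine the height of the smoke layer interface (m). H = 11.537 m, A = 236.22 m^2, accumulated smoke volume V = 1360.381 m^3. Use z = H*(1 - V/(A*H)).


V/(A*H) = 0.49917
1 - 0.49917 = 0.50083
z = 11.537 * 0.50083 = 5.7780 m

5.7780 m


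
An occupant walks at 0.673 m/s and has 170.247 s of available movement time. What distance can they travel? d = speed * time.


d = 0.673 * 170.247 = 114.58 m

114.58 m


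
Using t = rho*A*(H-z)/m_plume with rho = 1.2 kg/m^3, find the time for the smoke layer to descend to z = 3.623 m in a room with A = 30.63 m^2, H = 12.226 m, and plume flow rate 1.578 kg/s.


H - z = 8.603 m
t = 1.2 * 30.63 * 8.603 / 1.578 = 200.39 s

200.39 s


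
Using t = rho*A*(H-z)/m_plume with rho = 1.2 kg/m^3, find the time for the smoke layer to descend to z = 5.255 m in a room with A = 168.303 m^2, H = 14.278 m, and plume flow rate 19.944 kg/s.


H - z = 9.023 m
t = 1.2 * 168.303 * 9.023 / 19.944 = 91.372 s

91.372 s


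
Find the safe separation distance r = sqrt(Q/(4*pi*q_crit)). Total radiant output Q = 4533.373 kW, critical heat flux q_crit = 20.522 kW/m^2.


4*pi*q_crit = 257.89
Q/(4*pi*q_crit) = 17.579
r = sqrt(17.579) = 4.1927 m

4.1927 m


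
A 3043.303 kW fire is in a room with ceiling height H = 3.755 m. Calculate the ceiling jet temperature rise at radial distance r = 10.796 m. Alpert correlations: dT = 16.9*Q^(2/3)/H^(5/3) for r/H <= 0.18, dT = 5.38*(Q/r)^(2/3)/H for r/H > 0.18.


r/H = 10.796 / 3.755 = 2.8751
r/H > 0.18, so dT = 5.38*(Q/r)^(2/3)/H
Q/r = 281.89
(Q/r)^(2/3) = 42.992
dT = 5.38 * 42.992 / 3.755 = 61.597 K

61.597 K


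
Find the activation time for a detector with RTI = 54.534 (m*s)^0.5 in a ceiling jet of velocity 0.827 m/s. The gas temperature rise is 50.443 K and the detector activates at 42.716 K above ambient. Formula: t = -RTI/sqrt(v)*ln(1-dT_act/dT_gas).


dT_act/dT_gas = 0.84682
ln(1 - 0.84682) = -1.8761
t = -54.534 / sqrt(0.827) * -1.8761 = 112.51 s

112.51 s


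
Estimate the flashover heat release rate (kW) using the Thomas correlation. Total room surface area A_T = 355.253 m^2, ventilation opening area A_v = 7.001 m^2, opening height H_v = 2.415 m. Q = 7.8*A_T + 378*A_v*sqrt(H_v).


7.8*A_T = 2771.0
sqrt(H_v) = 1.5540
378*A_v*sqrt(H_v) = 4112.5
Q = 2771.0 + 4112.5 = 6883.5 kW

6883.5 kW


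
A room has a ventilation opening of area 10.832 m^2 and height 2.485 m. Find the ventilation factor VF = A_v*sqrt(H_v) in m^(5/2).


sqrt(H_v) = 1.5764
VF = 10.832 * 1.5764 = 17.075 m^(5/2)

17.075 m^(5/2)


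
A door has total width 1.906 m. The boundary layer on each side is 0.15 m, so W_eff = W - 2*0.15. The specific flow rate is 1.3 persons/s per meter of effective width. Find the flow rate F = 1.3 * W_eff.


W_eff = 1.906 - 0.30 = 1.606 m
F = 1.3 * 1.606 = 2.0878 persons/s

2.0878 persons/s


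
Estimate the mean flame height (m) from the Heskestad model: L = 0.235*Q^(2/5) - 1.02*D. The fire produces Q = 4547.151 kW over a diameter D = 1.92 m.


Q^(2/5) = 29.047
0.235 * Q^(2/5) = 6.8260
1.02 * D = 1.9584
L = 4.8676 m

4.8676 m


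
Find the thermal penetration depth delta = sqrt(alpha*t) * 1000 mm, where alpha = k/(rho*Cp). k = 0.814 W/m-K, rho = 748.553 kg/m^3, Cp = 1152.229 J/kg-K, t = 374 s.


alpha = 0.814 / (748.553 * 1152.229) = 9.4376e-07 m^2/s
alpha * t = 0.00035297
delta = sqrt(0.00035297) * 1000 = 18.787 mm

18.787 mm


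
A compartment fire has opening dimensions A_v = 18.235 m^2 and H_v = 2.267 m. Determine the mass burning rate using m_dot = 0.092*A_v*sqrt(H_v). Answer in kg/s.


sqrt(H_v) = 1.5057
m_dot = 0.092 * 18.235 * 1.5057 = 2.5259 kg/s

2.5259 kg/s


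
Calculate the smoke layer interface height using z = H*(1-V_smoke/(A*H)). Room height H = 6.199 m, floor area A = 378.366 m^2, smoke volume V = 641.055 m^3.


V/(A*H) = 0.27331
1 - 0.27331 = 0.72669
z = 6.199 * 0.72669 = 4.5047 m

4.5047 m


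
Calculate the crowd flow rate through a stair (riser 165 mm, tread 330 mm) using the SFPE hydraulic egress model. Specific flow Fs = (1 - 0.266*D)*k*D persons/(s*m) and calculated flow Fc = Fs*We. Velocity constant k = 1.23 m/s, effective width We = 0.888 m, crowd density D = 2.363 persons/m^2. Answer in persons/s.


1 - 0.266*D = 1 - 0.266*2.363 = 0.37144
Fs = 0.37144 * 1.23 * 2.363 = 1.0796 persons/(s*m)
Fc = 1.0796 * 0.888 = 0.95868 persons/s

0.95868 persons/s


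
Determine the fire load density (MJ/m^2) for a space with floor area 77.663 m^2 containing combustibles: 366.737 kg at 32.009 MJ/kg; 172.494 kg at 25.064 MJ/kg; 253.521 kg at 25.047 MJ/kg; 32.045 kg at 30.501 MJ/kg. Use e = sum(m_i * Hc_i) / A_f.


Total energy = 366.737*32.009 + 172.494*25.064 + 253.521*25.047 + 32.045*30.501
= 11738.88 + 4323.390 + 6349.940 + 977.4045
= 23389.62 MJ
e = 23389.62 / 77.663 = 301.17 MJ/m^2

301.17 MJ/m^2


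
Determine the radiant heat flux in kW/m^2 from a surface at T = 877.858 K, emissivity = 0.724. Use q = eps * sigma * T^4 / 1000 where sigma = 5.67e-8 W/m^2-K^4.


T^4 = 5.9388e+11
q = 0.724 * 5.67e-8 * 5.9388e+11 / 1000 = 24.379 kW/m^2

24.379 kW/m^2


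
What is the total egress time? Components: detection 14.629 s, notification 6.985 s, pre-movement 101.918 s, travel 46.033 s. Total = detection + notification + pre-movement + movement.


Total = 14.629 + 6.985 + 101.918 + 46.033 = 169.565 s

169.565 s


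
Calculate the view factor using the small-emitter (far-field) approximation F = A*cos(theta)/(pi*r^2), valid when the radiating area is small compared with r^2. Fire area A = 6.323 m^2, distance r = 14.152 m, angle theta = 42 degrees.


cos(42 deg) = 0.74314
pi*r^2 = 629.20
F = 6.323 * 0.74314 / 629.20 = 0.0074681

0.0074681


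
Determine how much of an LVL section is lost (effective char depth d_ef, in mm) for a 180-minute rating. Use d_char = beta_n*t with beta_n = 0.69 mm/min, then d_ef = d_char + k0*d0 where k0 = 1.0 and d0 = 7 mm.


d_char = 0.69 * 180 = 124.2 mm
d_ef = 124.2 + 1.0*7 = 131.2 mm

131.2 mm


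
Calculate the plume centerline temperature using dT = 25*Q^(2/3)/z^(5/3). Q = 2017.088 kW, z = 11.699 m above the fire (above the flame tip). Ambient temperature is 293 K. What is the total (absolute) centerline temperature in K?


Q^(2/3) = 159.64
z^(5/3) = 60.290
dT = 25 * 159.64 / 60.290 = 66.198 K
T = 293 + 66.198 = 359.20 K

359.20 K


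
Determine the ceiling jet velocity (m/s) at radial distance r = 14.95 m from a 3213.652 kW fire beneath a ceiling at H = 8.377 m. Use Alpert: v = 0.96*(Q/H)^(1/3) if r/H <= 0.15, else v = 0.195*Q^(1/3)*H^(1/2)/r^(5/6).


r/H = 14.95 / 8.377 = 1.7846
r/H > 0.15, so v = 0.195*Q^(1/3)*H^(1/2)/r^(5/6)
Q^(1/3) = 14.757
H^(1/2) = 2.8943
r^(5/6) = 9.5251
v = 0.195 * 14.757 * 2.8943 / 9.5251 = 0.87440 m/s

0.87440 m/s


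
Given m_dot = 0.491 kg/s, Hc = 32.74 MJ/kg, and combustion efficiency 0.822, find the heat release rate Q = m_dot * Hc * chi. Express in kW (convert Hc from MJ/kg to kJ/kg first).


Hc = 32.74 MJ/kg = 32.74 * 1000 kJ/kg = 32740 kJ/kg
Q = 0.491 kg/s * 32740 kJ/kg * 0.822 = 13214 kW

13214 kW


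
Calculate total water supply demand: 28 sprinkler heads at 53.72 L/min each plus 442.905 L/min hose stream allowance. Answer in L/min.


Sprinkler demand = 28 * 53.72 = 1504.16 L/min
Total = 1504.16 + 442.905 = 1947.065 L/min

1947.065 L/min


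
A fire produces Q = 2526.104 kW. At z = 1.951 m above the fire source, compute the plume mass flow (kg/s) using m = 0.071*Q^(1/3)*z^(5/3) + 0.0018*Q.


Q^(1/3) = 13.619
z^(5/3) = 3.0462
First term = 0.071 * 13.619 * 3.0462 = 2.9456
Second term = 0.0018 * 2526.104 = 4.5470
m = 7.4926 kg/s

7.4926 kg/s


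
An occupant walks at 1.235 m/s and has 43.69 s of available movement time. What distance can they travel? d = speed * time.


d = 1.235 * 43.69 = 53.957 m

53.957 m


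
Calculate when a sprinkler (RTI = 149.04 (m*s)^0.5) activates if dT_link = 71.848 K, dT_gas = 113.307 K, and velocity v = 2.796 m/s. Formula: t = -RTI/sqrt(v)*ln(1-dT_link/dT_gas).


dT_link/dT_gas = 0.63410
ln(1 - 0.63410) = -1.0054
t = -149.04 / sqrt(2.796) * -1.0054 = 89.613 s

89.613 s


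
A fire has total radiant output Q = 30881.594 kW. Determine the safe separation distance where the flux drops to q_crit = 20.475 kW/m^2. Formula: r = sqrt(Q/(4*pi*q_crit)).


4*pi*q_crit = 257.30
Q/(4*pi*q_crit) = 120.02
r = sqrt(120.02) = 10.956 m

10.956 m


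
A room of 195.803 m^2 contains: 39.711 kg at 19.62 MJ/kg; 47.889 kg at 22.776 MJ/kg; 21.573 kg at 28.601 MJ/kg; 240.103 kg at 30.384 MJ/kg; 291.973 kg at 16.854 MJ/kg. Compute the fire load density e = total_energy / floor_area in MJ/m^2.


Total energy = 39.711*19.62 + 47.889*22.776 + 21.573*28.601 + 240.103*30.384 + 291.973*16.854
= 779.1298 + 1090.720 + 617.0094 + 7295.290 + 4920.913
= 14703.06 MJ
e = 14703.06 / 195.803 = 75.091 MJ/m^2

75.091 MJ/m^2


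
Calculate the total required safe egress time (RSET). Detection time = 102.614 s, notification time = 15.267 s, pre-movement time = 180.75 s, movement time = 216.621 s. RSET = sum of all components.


Total = 102.614 + 15.267 + 180.75 + 216.621 = 515.252 s

515.252 s


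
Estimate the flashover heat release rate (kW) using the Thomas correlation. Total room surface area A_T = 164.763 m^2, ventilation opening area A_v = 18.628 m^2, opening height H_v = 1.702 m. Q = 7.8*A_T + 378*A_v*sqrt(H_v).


7.8*A_T = 1285.2
sqrt(H_v) = 1.3046
378*A_v*sqrt(H_v) = 9186.2
Q = 1285.2 + 9186.2 = 10471 kW

10471 kW


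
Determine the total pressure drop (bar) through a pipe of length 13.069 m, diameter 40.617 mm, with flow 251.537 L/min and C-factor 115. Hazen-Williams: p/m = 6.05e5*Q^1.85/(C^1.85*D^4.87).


Q^1.85 = 27613
C^1.85 = 6490.7
D^4.87 = 6.8298e+07
p/m = 0.037685 bar/m
p_total = 0.037685 * 13.069 = 0.49251 bar

0.49251 bar


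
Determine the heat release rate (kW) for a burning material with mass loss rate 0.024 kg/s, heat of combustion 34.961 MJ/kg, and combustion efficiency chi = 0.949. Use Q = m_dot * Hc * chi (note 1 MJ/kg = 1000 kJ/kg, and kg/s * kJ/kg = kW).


Hc = 34.961 MJ/kg = 34.961 * 1000 kJ/kg = 34961 kJ/kg
Q = 0.024 kg/s * 34961 kJ/kg * 0.949 = 796.27 kW

796.27 kW


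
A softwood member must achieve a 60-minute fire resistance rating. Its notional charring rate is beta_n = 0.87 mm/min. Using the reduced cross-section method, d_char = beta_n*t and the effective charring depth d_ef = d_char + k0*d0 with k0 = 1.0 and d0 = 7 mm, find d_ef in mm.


d_char = 0.87 * 60 = 52.2 mm
d_ef = 52.2 + 1.0*7 = 59.2 mm

59.2 mm


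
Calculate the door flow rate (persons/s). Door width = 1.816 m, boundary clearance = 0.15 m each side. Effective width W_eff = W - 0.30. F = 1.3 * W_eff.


W_eff = 1.816 - 0.30 = 1.516 m
F = 1.3 * 1.516 = 1.9708 persons/s

1.9708 persons/s


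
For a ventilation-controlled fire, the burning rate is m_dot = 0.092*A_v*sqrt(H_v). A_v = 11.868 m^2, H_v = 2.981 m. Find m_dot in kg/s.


sqrt(H_v) = 1.7266
m_dot = 0.092 * 11.868 * 1.7266 = 1.8852 kg/s

1.8852 kg/s


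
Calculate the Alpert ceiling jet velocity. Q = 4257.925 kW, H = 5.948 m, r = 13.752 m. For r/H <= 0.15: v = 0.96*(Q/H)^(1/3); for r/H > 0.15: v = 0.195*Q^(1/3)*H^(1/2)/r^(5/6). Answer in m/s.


r/H = 13.752 / 5.948 = 2.3120
r/H > 0.15, so v = 0.195*Q^(1/3)*H^(1/2)/r^(5/6)
Q^(1/3) = 16.208
H^(1/2) = 2.4389
r^(5/6) = 8.8846
v = 0.195 * 16.208 * 2.4389 / 8.8846 = 0.86759 m/s

0.86759 m/s


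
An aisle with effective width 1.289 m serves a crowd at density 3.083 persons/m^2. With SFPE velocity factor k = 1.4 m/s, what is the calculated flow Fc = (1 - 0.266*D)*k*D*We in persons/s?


1 - 0.266*D = 1 - 0.266*3.083 = 0.17992
Fs = 0.17992 * 1.4 * 3.083 = 0.77658 persons/(s*m)
Fc = 0.77658 * 1.289 = 1.0010 persons/s

1.0010 persons/s


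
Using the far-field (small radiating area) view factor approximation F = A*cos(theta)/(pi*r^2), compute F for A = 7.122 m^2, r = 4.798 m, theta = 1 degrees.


cos(1 deg) = 0.99985
pi*r^2 = 72.322
F = 7.122 * 0.99985 / 72.322 = 0.098461

0.098461


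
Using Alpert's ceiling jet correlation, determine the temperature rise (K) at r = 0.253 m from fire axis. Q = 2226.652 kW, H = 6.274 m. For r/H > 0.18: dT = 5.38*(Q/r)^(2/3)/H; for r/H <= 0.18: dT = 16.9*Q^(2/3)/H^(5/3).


r/H = 0.253 / 6.274 = 0.040325
r/H <= 0.18, so dT = 16.9*Q^(2/3)/H^(5/3)
Q^(2/3) = 170.52
H^(5/3) = 21.342
dT = 16.9 * 170.52 / 21.342 = 135.02 K

135.02 K


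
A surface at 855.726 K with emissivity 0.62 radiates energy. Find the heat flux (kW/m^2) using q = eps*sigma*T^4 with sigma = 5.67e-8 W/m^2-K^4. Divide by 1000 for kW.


T^4 = 5.3621e+11
q = 0.62 * 5.67e-8 * 5.3621e+11 / 1000 = 18.850 kW/m^2

18.850 kW/m^2


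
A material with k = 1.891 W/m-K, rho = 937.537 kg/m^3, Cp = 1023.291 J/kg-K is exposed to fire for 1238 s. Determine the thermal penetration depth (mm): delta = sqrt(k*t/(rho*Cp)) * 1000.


alpha = 1.891 / (937.537 * 1023.291) = 1.9711e-06 m^2/s
alpha * t = 0.0024402
delta = sqrt(0.0024402) * 1000 = 49.398 mm

49.398 mm


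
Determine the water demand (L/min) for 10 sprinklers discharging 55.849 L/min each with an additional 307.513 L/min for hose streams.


Sprinkler demand = 10 * 55.849 = 558.49 L/min
Total = 558.49 + 307.513 = 866.003 L/min

866.003 L/min


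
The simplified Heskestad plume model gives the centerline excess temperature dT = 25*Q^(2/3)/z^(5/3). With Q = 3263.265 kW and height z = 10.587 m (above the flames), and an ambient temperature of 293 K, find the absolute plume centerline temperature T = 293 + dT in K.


Q^(2/3) = 220.01
z^(5/3) = 51.045
dT = 25 * 220.01 / 51.045 = 107.75 K
T = 293 + 107.75 = 400.75 K

400.75 K


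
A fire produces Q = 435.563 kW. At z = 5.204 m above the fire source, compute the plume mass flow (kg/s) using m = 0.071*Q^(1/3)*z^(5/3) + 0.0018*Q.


Q^(1/3) = 7.5803
z^(5/3) = 15.628
First term = 0.071 * 7.5803 * 15.628 = 8.4108
Second term = 0.0018 * 435.563 = 0.78401
m = 9.1948 kg/s

9.1948 kg/s


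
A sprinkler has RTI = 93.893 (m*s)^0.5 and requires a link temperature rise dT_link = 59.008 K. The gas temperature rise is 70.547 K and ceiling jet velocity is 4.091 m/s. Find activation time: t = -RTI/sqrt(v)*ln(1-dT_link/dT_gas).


dT_link/dT_gas = 0.83644
ln(1 - 0.83644) = -1.8105
t = -93.893 / sqrt(4.091) * -1.8105 = 84.048 s

84.048 s


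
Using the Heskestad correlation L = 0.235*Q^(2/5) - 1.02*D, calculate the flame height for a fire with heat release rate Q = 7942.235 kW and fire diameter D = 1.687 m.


Q^(2/5) = 36.306
0.235 * Q^(2/5) = 8.5319
1.02 * D = 1.7207
L = 6.8111 m

6.8111 m


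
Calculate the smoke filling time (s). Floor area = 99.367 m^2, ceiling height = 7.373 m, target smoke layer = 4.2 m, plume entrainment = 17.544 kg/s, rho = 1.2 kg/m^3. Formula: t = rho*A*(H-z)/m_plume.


H - z = 3.173 m
t = 1.2 * 99.367 * 3.173 / 17.544 = 21.566 s

21.566 s


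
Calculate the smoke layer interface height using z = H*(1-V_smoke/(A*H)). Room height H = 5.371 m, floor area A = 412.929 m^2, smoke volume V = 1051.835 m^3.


V/(A*H) = 0.47426
1 - 0.47426 = 0.52574
z = 5.371 * 0.52574 = 2.8237 m

2.8237 m


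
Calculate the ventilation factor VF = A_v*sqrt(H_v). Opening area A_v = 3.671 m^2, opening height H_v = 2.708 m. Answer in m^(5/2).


sqrt(H_v) = 1.6456
VF = 3.671 * 1.6456 = 6.0410 m^(5/2)

6.0410 m^(5/2)


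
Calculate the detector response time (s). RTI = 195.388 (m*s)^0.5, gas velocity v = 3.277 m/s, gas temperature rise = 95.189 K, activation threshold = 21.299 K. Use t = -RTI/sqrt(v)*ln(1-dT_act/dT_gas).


dT_act/dT_gas = 0.22375
ln(1 - 0.22375) = -0.25329
t = -195.388 / sqrt(3.277) * -0.25329 = 27.338 s

27.338 s
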